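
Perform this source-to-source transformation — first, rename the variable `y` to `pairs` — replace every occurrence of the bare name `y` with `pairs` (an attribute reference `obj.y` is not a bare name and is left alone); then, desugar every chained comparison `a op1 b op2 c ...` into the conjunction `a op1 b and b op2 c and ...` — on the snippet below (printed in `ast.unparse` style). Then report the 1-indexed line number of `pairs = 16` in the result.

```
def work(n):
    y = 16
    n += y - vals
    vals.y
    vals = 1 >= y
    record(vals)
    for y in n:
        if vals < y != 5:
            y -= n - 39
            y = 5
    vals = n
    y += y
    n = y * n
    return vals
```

2

Transformed code:
def work(n):
    pairs = 16
    n += pairs - vals
    vals.y
    vals = 1 >= pairs
    record(vals)
    for pairs in n:
        if vals < pairs and pairs != 5:
            pairs -= n - 39
            pairs = 5
    vals = n
    pairs += pairs
    n = pairs * n
    return vals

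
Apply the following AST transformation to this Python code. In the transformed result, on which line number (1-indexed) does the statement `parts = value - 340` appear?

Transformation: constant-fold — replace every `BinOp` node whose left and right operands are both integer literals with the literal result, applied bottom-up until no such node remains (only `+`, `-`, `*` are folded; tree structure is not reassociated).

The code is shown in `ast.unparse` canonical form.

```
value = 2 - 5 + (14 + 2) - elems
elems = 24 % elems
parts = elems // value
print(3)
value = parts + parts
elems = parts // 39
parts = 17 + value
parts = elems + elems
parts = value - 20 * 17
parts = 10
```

Transformed code:
value = 13 - elems
elems = 24 % elems
parts = elems // value
print(3)
value = parts + parts
elems = parts // 39
parts = 17 + value
parts = elems + elems
parts = value - 340
parts = 10

9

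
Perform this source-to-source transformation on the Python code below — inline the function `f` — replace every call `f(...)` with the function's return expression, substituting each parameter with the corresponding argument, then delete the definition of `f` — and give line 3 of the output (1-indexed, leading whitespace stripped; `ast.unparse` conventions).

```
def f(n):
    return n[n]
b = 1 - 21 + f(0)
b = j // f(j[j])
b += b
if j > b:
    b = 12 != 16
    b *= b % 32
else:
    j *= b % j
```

Transformed code:
b = 1 - 21 + 0[0]
b = j // j[j][j[j]]
b += b
if j > b:
    b = 12 != 16
    b *= b % 32
else:
    j *= b % j

b += b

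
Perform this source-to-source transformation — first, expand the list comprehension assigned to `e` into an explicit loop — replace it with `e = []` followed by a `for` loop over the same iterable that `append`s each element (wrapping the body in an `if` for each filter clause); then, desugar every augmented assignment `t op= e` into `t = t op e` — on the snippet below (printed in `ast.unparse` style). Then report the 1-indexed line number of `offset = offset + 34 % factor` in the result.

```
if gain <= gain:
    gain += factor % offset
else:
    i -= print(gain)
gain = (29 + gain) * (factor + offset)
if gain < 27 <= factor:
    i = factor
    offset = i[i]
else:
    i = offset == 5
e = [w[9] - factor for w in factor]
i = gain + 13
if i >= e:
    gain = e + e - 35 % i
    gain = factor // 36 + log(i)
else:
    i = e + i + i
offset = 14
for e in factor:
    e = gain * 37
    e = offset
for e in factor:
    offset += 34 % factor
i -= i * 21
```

25

Transformed code:
if gain <= gain:
    gain = gain + factor % offset
else:
    i = i - print(gain)
gain = (29 + gain) * (factor + offset)
if gain < 27 <= factor:
    i = factor
    offset = i[i]
else:
    i = offset == 5
e = []
for w in factor:
    e.append(w[9] - factor)
i = gain + 13
if i >= e:
    gain = e + e - 35 % i
    gain = factor // 36 + log(i)
else:
    i = e + i + i
offset = 14
for e in factor:
    e = gain * 37
    e = offset
for e in factor:
    offset = offset + 34 % factor
i = i - i * 21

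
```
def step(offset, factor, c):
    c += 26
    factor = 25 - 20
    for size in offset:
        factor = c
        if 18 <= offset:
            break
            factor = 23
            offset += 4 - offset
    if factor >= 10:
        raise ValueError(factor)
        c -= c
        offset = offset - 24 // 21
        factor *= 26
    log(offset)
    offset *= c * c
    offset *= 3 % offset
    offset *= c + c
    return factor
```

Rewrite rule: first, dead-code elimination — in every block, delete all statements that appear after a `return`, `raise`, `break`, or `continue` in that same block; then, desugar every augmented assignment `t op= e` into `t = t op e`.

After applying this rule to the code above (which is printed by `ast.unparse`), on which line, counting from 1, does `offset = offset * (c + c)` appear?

Transformed code:
def step(offset, factor, c):
    c = c + 26
    factor = 25 - 20
    for size in offset:
        factor = c
        if 18 <= offset:
            break
    if factor >= 10:
        raise ValueError(factor)
    log(offset)
    offset = offset * (c * c)
    offset = offset * (3 % offset)
    offset = offset * (c + c)
    return factor

13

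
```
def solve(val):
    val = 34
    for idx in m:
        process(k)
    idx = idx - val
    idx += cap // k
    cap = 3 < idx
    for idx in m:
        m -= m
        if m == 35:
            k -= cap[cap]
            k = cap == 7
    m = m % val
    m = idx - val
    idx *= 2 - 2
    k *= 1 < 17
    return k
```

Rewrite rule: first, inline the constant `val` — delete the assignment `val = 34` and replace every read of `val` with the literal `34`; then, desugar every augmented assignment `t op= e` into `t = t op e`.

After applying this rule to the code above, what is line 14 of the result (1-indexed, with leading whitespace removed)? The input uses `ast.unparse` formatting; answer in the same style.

Transformed code:
def solve(val):
    for idx in m:
        process(k)
    idx = idx - 34
    idx = idx + cap // k
    cap = 3 < idx
    for idx in m:
        m = m - m
        if m == 35:
            k = k - cap[cap]
            k = cap == 7
    m = m % 34
    m = idx - 34
    idx = idx * (2 - 2)
    k = k * (1 < 17)
    return k

idx = idx * (2 - 2)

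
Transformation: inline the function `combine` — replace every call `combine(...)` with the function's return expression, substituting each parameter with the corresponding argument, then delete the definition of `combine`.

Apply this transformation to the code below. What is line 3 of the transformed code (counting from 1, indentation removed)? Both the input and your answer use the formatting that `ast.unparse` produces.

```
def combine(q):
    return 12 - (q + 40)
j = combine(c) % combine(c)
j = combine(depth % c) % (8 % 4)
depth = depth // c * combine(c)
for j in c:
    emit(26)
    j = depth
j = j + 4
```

Transformed code:
j = (12 - (c + 40)) % (12 - (c + 40))
j = (12 - (depth % c + 40)) % (8 % 4)
depth = depth // c * (12 - (c + 40))
for j in c:
    emit(26)
    j = depth
j = j + 4

depth = depth // c * (12 - (c + 40))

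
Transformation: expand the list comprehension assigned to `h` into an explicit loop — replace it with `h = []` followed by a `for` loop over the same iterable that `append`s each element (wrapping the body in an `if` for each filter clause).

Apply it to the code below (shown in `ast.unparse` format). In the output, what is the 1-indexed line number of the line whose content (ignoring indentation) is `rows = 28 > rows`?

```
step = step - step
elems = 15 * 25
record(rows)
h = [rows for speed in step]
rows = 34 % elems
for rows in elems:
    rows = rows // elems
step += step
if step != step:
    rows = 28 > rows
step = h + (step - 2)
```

Transformed code:
step = step - step
elems = 15 * 25
record(rows)
h = []
for speed in step:
    h.append(rows)
rows = 34 % elems
for rows in elems:
    rows = rows // elems
step += step
if step != step:
    rows = 28 > rows
step = h + (step - 2)

12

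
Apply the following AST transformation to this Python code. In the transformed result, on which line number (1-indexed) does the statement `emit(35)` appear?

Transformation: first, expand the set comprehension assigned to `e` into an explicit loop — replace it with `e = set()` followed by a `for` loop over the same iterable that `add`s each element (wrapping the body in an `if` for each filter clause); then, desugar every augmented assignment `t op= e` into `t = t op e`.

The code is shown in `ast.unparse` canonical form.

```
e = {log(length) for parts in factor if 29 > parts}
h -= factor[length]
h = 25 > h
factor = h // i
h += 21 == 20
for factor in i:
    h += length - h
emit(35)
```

Transformed code:
e = set()
for parts in factor:
    if 29 > parts:
        e.add(log(length))
h = h - factor[length]
h = 25 > h
factor = h // i
h = h + (21 == 20)
for factor in i:
    h = h + (length - h)
emit(35)

11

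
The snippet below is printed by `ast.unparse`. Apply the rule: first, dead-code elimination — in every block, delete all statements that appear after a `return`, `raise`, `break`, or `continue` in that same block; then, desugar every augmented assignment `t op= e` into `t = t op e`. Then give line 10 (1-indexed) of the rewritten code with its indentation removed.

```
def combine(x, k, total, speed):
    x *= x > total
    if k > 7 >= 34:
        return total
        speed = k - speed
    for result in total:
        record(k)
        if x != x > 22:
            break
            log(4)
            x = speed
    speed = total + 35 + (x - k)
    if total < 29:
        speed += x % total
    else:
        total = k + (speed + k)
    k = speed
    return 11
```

Transformed code:
def combine(x, k, total, speed):
    x = x * (x > total)
    if k > 7 >= 34:
        return total
    for result in total:
        record(k)
        if x != x > 22:
            break
    speed = total + 35 + (x - k)
    if total < 29:
        speed = speed + x % total
    else:
        total = k + (speed + k)
    k = speed
    return 11

if total < 29:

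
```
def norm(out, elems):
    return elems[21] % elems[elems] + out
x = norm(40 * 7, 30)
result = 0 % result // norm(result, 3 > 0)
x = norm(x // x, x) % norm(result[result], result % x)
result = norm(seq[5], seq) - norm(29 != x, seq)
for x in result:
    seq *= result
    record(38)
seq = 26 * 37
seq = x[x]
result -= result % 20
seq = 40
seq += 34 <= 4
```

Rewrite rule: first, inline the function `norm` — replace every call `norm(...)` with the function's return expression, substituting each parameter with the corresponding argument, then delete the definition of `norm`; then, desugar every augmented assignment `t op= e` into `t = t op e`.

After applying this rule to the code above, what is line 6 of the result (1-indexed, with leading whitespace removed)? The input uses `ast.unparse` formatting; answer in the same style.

seq = seq * result

Transformed code:
x = 30[21] % 30[30] + 40 * 7
result = 0 % result // ((3 > 0)[21] % (3 > 0)[3 > 0] + result)
x = (x[21] % x[x] + x // x) % ((result % x)[21] % (result % x)[result % x] + result[result])
result = seq[21] % seq[seq] + seq[5] - (seq[21] % seq[seq] + (29 != x))
for x in result:
    seq = seq * result
    record(38)
seq = 26 * 37
seq = x[x]
result = result - result % 20
seq = 40
seq = seq + (34 <= 4)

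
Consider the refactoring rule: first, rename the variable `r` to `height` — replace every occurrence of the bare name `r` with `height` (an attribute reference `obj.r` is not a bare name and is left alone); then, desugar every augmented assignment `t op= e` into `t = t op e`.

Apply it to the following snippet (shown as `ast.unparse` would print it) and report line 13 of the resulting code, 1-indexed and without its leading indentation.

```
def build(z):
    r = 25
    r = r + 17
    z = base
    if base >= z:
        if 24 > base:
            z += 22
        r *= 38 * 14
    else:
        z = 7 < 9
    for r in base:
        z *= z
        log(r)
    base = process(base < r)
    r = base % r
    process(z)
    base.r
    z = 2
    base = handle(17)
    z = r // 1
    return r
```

log(height)

Transformed code:
def build(z):
    height = 25
    height = height + 17
    z = base
    if base >= z:
        if 24 > base:
            z = z + 22
        height = height * (38 * 14)
    else:
        z = 7 < 9
    for height in base:
        z = z * z
        log(height)
    base = process(base < height)
    height = base % height
    process(z)
    base.r
    z = 2
    base = handle(17)
    z = height // 1
    return height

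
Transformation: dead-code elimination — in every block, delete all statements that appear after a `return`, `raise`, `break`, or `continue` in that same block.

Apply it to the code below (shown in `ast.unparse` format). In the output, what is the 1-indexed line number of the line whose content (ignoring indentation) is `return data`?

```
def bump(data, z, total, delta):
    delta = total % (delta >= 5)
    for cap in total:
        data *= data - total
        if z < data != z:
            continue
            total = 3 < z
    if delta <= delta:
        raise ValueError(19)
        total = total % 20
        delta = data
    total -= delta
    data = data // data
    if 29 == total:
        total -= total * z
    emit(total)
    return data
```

14

Transformed code:
def bump(data, z, total, delta):
    delta = total % (delta >= 5)
    for cap in total:
        data *= data - total
        if z < data != z:
            continue
    if delta <= delta:
        raise ValueError(19)
    total -= delta
    data = data // data
    if 29 == total:
        total -= total * z
    emit(total)
    return data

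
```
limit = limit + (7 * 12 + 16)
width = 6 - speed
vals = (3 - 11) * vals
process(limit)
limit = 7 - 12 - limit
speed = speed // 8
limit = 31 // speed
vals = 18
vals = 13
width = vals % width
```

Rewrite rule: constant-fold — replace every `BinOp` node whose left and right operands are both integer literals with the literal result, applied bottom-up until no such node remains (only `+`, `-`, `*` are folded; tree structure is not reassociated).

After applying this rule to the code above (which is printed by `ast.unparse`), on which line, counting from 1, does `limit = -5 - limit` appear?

Transformed code:
limit = limit + 100
width = 6 - speed
vals = -8 * vals
process(limit)
limit = -5 - limit
speed = speed // 8
limit = 31 // speed
vals = 18
vals = 13
width = vals % width

5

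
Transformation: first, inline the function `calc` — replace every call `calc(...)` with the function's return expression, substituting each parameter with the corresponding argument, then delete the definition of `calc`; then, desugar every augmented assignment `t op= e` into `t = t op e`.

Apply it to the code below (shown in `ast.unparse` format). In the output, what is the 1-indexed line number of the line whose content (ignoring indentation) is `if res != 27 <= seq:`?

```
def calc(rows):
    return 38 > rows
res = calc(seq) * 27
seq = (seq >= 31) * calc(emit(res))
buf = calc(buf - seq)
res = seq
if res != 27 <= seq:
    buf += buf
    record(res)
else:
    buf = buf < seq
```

5

Transformed code:
res = (38 > seq) * 27
seq = (seq >= 31) * (38 > emit(res))
buf = 38 > buf - seq
res = seq
if res != 27 <= seq:
    buf = buf + buf
    record(res)
else:
    buf = buf < seq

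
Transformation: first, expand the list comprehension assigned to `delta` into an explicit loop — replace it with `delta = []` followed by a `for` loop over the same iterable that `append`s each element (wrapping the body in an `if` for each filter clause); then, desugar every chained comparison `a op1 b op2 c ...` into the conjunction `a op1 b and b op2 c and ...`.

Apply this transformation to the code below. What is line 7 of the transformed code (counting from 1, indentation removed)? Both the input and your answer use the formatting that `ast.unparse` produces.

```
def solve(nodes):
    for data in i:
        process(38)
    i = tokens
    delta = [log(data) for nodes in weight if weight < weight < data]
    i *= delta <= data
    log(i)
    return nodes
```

if weight < weight and weight < data:

Transformed code:
def solve(nodes):
    for data in i:
        process(38)
    i = tokens
    delta = []
    for nodes in weight:
        if weight < weight and weight < data:
            delta.append(log(data))
    i *= delta <= data
    log(i)
    return nodes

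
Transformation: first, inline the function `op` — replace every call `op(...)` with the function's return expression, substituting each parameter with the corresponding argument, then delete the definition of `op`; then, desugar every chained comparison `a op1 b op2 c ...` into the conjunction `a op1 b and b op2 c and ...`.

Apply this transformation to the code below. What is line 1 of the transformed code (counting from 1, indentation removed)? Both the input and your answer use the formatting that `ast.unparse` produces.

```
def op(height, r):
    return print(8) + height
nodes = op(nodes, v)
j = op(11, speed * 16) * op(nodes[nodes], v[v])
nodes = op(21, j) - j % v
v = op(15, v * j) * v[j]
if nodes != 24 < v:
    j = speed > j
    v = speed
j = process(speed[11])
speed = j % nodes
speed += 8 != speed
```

Transformed code:
nodes = print(8) + nodes
j = (print(8) + 11) * (print(8) + nodes[nodes])
nodes = print(8) + 21 - j % v
v = (print(8) + 15) * v[j]
if nodes != 24 and 24 < v:
    j = speed > j
    v = speed
j = process(speed[11])
speed = j % nodes
speed += 8 != speed

nodes = print(8) + nodes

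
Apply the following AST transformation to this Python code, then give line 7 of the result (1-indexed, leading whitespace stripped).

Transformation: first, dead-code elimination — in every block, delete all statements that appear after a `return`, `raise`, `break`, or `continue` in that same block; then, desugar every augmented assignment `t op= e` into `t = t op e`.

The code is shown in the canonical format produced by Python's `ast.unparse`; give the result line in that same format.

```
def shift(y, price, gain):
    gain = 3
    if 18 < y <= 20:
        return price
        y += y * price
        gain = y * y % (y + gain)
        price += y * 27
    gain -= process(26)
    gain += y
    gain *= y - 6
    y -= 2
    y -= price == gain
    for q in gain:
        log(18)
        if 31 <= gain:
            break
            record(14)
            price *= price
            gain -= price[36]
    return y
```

Transformed code:
def shift(y, price, gain):
    gain = 3
    if 18 < y <= 20:
        return price
    gain = gain - process(26)
    gain = gain + y
    gain = gain * (y - 6)
    y = y - 2
    y = y - (price == gain)
    for q in gain:
        log(18)
        if 31 <= gain:
            break
    return y

gain = gain * (y - 6)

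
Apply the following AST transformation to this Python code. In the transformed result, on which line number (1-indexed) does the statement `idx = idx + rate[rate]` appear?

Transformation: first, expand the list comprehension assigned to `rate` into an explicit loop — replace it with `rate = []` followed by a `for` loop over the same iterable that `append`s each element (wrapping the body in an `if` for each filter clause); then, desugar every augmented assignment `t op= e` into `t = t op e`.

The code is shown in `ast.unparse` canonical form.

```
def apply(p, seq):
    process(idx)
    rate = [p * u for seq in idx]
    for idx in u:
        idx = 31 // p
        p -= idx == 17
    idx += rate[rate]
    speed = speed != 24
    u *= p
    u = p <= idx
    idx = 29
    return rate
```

Transformed code:
def apply(p, seq):
    process(idx)
    rate = []
    for seq in idx:
        rate.append(p * u)
    for idx in u:
        idx = 31 // p
        p = p - (idx == 17)
    idx = idx + rate[rate]
    speed = speed != 24
    u = u * p
    u = p <= idx
    idx = 29
    return rate

9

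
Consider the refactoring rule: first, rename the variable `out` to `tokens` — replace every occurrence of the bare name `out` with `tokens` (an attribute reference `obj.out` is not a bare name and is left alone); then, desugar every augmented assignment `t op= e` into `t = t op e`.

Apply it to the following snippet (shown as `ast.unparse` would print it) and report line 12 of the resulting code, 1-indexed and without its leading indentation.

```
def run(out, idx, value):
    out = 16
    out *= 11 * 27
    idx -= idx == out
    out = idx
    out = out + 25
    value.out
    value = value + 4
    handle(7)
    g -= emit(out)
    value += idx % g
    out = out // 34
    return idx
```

Transformed code:
def run(tokens, idx, value):
    tokens = 16
    tokens = tokens * (11 * 27)
    idx = idx - (idx == tokens)
    tokens = idx
    tokens = tokens + 25
    value.out
    value = value + 4
    handle(7)
    g = g - emit(tokens)
    value = value + idx % g
    tokens = tokens // 34
    return idx

tokens = tokens // 34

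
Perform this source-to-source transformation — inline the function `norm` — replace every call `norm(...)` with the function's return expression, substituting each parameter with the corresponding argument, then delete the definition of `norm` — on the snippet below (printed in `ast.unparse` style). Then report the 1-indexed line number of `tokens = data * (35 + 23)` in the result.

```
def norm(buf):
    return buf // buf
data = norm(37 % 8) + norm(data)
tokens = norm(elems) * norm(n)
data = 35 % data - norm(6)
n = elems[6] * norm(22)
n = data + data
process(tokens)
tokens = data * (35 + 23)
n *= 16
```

7

Transformed code:
data = 37 % 8 // (37 % 8) + data // data
tokens = elems // elems * (n // n)
data = 35 % data - 6 // 6
n = elems[6] * (22 // 22)
n = data + data
process(tokens)
tokens = data * (35 + 23)
n *= 16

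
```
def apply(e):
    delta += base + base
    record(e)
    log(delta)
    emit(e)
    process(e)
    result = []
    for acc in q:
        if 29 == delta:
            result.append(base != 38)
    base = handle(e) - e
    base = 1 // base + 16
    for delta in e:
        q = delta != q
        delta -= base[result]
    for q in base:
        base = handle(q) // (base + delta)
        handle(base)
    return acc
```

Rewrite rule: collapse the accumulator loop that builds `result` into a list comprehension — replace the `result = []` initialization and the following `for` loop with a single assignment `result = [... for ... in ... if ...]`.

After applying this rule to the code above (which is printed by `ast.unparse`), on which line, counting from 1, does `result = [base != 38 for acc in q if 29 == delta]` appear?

7

Transformed code:
def apply(e):
    delta += base + base
    record(e)
    log(delta)
    emit(e)
    process(e)
    result = [base != 38 for acc in q if 29 == delta]
    base = handle(e) - e
    base = 1 // base + 16
    for delta in e:
        q = delta != q
        delta -= base[result]
    for q in base:
        base = handle(q) // (base + delta)
        handle(base)
    return acc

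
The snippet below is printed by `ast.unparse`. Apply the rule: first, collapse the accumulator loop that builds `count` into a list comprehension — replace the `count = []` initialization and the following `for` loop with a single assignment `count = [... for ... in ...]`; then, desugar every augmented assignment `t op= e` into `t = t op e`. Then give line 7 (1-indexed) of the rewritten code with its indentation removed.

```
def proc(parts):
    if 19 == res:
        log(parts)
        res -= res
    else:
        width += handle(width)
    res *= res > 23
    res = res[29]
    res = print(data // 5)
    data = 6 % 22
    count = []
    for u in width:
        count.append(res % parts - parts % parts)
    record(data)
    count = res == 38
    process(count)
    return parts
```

res = res * (res > 23)

Transformed code:
def proc(parts):
    if 19 == res:
        log(parts)
        res = res - res
    else:
        width = width + handle(width)
    res = res * (res > 23)
    res = res[29]
    res = print(data // 5)
    data = 6 % 22
    count = [res % parts - parts % parts for u in width]
    record(data)
    count = res == 38
    process(count)
    return parts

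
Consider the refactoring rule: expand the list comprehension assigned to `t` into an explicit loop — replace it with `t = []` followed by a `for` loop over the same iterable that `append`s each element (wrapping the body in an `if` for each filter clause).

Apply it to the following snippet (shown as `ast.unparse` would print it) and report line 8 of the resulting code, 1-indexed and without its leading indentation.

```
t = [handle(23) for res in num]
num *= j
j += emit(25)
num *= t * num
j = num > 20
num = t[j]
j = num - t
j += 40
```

num = t[j]

Transformed code:
t = []
for res in num:
    t.append(handle(23))
num *= j
j += emit(25)
num *= t * num
j = num > 20
num = t[j]
j = num - t
j += 40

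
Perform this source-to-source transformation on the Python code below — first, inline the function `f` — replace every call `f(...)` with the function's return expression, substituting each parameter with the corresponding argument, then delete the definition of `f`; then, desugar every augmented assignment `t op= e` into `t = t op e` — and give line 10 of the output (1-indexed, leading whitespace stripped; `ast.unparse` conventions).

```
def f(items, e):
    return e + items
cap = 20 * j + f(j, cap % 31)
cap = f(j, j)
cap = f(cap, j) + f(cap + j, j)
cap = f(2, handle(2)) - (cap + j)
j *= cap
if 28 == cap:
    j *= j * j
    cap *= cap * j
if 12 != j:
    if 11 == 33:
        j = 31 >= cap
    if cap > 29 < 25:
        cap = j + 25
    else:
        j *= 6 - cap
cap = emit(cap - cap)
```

if 11 == 33:

Transformed code:
cap = 20 * j + (cap % 31 + j)
cap = j + j
cap = j + cap + (j + (cap + j))
cap = handle(2) + 2 - (cap + j)
j = j * cap
if 28 == cap:
    j = j * (j * j)
    cap = cap * (cap * j)
if 12 != j:
    if 11 == 33:
        j = 31 >= cap
    if cap > 29 < 25:
        cap = j + 25
    else:
        j = j * (6 - cap)
cap = emit(cap - cap)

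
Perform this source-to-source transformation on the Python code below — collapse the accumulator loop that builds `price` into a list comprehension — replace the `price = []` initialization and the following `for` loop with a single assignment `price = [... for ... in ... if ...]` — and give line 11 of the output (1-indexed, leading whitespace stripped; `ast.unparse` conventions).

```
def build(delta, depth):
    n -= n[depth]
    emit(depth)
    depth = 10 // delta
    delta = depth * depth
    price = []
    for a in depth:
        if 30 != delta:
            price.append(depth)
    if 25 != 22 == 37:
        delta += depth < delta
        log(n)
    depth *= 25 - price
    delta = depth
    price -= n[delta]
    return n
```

Transformed code:
def build(delta, depth):
    n -= n[depth]
    emit(depth)
    depth = 10 // delta
    delta = depth * depth
    price = [depth for a in depth if 30 != delta]
    if 25 != 22 == 37:
        delta += depth < delta
        log(n)
    depth *= 25 - price
    delta = depth
    price -= n[delta]
    return n

delta = depth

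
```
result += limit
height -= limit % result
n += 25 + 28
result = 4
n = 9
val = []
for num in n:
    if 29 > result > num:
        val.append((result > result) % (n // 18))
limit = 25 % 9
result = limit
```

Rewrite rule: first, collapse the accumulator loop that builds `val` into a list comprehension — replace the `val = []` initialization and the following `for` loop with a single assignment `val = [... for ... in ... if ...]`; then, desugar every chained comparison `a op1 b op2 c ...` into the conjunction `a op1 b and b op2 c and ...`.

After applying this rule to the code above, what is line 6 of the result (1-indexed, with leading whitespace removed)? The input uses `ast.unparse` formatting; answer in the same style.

val = [(result > result) % (n // 18) for num in n if 29 > result and result > num]

Transformed code:
result += limit
height -= limit % result
n += 25 + 28
result = 4
n = 9
val = [(result > result) % (n // 18) for num in n if 29 > result and result > num]
limit = 25 % 9
result = limit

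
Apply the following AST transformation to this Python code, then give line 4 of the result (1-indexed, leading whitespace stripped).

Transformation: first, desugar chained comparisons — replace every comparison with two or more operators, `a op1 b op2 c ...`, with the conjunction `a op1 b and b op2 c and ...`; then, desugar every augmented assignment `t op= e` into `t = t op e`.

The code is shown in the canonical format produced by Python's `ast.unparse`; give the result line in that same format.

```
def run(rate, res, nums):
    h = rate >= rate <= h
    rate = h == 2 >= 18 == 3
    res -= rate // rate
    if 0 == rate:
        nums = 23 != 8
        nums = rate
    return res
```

res = res - rate // rate

Transformed code:
def run(rate, res, nums):
    h = rate >= rate and rate <= h
    rate = h == 2 and 2 >= 18 and (18 == 3)
    res = res - rate // rate
    if 0 == rate:
        nums = 23 != 8
        nums = rate
    return res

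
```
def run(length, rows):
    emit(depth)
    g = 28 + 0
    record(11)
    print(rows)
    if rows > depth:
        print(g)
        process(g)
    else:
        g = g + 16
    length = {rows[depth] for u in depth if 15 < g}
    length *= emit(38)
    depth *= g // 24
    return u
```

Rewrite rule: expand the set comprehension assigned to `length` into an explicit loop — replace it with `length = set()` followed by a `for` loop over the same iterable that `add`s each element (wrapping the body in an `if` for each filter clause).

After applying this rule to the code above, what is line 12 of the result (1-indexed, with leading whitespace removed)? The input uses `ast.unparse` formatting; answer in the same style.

Transformed code:
def run(length, rows):
    emit(depth)
    g = 28 + 0
    record(11)
    print(rows)
    if rows > depth:
        print(g)
        process(g)
    else:
        g = g + 16
    length = set()
    for u in depth:
        if 15 < g:
            length.add(rows[depth])
    length *= emit(38)
    depth *= g // 24
    return u

for u in depth:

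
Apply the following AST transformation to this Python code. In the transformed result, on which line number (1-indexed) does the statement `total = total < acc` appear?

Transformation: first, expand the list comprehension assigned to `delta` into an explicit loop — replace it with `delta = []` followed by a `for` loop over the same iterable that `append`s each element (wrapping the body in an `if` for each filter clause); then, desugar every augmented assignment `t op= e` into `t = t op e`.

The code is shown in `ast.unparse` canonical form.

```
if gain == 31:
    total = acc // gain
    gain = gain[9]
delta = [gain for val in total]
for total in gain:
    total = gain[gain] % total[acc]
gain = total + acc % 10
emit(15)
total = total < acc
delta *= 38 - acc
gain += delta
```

11

Transformed code:
if gain == 31:
    total = acc // gain
    gain = gain[9]
delta = []
for val in total:
    delta.append(gain)
for total in gain:
    total = gain[gain] % total[acc]
gain = total + acc % 10
emit(15)
total = total < acc
delta = delta * (38 - acc)
gain = gain + delta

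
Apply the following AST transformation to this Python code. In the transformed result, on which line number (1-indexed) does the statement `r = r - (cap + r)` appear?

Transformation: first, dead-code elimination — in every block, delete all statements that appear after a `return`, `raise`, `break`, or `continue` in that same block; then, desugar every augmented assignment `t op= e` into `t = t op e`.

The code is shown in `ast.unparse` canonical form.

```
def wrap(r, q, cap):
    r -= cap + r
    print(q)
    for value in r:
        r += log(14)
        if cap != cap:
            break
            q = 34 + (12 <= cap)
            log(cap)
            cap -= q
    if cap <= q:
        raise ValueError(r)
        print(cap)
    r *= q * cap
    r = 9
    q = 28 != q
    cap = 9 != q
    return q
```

2

Transformed code:
def wrap(r, q, cap):
    r = r - (cap + r)
    print(q)
    for value in r:
        r = r + log(14)
        if cap != cap:
            break
    if cap <= q:
        raise ValueError(r)
    r = r * (q * cap)
    r = 9
    q = 28 != q
    cap = 9 != q
    return q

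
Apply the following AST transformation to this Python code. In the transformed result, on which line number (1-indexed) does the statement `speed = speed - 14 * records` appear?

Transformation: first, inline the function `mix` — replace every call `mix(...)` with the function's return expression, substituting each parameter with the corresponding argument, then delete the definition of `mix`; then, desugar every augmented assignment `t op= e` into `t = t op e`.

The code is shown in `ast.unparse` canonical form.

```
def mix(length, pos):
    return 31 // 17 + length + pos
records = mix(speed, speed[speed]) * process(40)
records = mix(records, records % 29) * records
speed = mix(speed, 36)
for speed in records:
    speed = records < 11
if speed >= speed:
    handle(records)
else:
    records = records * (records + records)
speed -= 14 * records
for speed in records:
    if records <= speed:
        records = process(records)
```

Transformed code:
records = (31 // 17 + speed + speed[speed]) * process(40)
records = (31 // 17 + records + records % 29) * records
speed = 31 // 17 + speed + 36
for speed in records:
    speed = records < 11
if speed >= speed:
    handle(records)
else:
    records = records * (records + records)
speed = speed - 14 * records
for speed in records:
    if records <= speed:
        records = process(records)

10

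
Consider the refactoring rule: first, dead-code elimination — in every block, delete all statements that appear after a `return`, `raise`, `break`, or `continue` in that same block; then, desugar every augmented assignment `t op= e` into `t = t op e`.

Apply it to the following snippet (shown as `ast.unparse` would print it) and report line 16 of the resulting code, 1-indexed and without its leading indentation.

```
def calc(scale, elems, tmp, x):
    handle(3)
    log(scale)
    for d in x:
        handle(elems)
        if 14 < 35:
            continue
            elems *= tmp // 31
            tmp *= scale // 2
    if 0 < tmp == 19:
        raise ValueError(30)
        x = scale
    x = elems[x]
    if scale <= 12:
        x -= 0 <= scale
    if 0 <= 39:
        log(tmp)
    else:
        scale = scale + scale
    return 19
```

scale = scale + scale

Transformed code:
def calc(scale, elems, tmp, x):
    handle(3)
    log(scale)
    for d in x:
        handle(elems)
        if 14 < 35:
            continue
    if 0 < tmp == 19:
        raise ValueError(30)
    x = elems[x]
    if scale <= 12:
        x = x - (0 <= scale)
    if 0 <= 39:
        log(tmp)
    else:
        scale = scale + scale
    return 19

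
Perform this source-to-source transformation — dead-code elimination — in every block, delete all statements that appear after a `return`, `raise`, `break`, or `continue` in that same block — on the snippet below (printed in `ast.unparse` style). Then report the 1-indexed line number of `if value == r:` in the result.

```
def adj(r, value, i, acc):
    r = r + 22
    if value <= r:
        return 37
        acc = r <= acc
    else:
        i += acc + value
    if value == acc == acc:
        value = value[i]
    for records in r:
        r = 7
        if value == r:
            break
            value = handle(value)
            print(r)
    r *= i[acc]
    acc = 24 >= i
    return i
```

11

Transformed code:
def adj(r, value, i, acc):
    r = r + 22
    if value <= r:
        return 37
    else:
        i += acc + value
    if value == acc == acc:
        value = value[i]
    for records in r:
        r = 7
        if value == r:
            break
    r *= i[acc]
    acc = 24 >= i
    return i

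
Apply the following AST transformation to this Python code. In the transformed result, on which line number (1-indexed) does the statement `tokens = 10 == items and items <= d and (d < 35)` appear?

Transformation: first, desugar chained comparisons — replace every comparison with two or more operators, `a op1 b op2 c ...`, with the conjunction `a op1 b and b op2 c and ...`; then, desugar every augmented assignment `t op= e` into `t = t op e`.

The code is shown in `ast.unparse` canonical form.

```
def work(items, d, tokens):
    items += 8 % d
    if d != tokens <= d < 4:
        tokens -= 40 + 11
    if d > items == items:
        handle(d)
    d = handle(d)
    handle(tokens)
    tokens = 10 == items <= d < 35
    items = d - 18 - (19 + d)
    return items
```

9

Transformed code:
def work(items, d, tokens):
    items = items + 8 % d
    if d != tokens and tokens <= d and (d < 4):
        tokens = tokens - (40 + 11)
    if d > items and items == items:
        handle(d)
    d = handle(d)
    handle(tokens)
    tokens = 10 == items and items <= d and (d < 35)
    items = d - 18 - (19 + d)
    return items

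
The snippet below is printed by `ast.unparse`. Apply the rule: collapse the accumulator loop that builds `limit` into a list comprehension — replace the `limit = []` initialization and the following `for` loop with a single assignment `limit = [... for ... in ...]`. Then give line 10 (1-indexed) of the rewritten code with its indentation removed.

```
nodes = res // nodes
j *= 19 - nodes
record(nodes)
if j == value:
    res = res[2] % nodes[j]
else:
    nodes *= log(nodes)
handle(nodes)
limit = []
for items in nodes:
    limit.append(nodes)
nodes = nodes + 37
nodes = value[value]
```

nodes = nodes + 37

Transformed code:
nodes = res // nodes
j *= 19 - nodes
record(nodes)
if j == value:
    res = res[2] % nodes[j]
else:
    nodes *= log(nodes)
handle(nodes)
limit = [nodes for items in nodes]
nodes = nodes + 37
nodes = value[value]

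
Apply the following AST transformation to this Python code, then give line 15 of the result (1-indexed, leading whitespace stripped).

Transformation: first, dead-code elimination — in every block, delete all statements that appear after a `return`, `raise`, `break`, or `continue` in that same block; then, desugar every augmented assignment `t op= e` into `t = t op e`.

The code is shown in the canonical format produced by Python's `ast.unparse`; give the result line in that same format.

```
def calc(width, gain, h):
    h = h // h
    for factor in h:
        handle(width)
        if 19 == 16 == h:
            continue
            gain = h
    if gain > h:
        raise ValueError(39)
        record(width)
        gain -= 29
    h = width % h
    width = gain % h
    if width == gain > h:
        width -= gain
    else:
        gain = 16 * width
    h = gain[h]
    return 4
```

h = gain[h]

Transformed code:
def calc(width, gain, h):
    h = h // h
    for factor in h:
        handle(width)
        if 19 == 16 == h:
            continue
    if gain > h:
        raise ValueError(39)
    h = width % h
    width = gain % h
    if width == gain > h:
        width = width - gain
    else:
        gain = 16 * width
    h = gain[h]
    return 4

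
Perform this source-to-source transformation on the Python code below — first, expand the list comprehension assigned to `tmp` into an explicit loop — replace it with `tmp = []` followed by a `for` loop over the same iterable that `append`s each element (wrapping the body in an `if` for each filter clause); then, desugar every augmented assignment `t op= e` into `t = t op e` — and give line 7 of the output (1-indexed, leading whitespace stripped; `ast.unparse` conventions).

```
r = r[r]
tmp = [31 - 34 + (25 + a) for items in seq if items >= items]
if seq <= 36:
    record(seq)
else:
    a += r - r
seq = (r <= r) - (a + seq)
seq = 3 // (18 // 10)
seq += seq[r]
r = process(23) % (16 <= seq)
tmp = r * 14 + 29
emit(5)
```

record(seq)

Transformed code:
r = r[r]
tmp = []
for items in seq:
    if items >= items:
        tmp.append(31 - 34 + (25 + a))
if seq <= 36:
    record(seq)
else:
    a = a + (r - r)
seq = (r <= r) - (a + seq)
seq = 3 // (18 // 10)
seq = seq + seq[r]
r = process(23) % (16 <= seq)
tmp = r * 14 + 29
emit(5)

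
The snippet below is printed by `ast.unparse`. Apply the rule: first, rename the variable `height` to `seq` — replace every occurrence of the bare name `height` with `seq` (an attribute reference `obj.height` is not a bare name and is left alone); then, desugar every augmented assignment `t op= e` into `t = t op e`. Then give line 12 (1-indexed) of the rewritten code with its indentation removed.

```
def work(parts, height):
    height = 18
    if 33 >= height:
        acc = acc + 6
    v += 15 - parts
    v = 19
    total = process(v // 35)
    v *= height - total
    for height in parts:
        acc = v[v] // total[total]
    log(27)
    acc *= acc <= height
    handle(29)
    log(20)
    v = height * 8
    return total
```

Transformed code:
def work(parts, seq):
    seq = 18
    if 33 >= seq:
        acc = acc + 6
    v = v + (15 - parts)
    v = 19
    total = process(v // 35)
    v = v * (seq - total)
    for seq in parts:
        acc = v[v] // total[total]
    log(27)
    acc = acc * (acc <= seq)
    handle(29)
    log(20)
    v = seq * 8
    return total

acc = acc * (acc <= seq)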